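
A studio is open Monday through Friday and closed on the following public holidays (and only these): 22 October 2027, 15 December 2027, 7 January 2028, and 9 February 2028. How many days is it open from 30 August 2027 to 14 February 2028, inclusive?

117 business days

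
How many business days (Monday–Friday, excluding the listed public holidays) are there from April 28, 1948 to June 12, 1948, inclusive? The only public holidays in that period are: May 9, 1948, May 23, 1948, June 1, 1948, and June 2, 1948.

April 28, 1948 is a Wednesday.
That's 46 days from start to end, counting both.
46 = 7 × 6 + 4, so there are 6 full weeks plus 4 extra days.
Each full week contributes 5 weekdays (Mon–Fri): 6 × 5 = 30.
The 4 extra days are Wednesday, Thursday, Friday, Saturday — 3 of them qualify.
Total: 30 + 3 = 33.
Holidays: May 9, 1948 (Sun); May 23, 1948 (Sun); June 1, 1948 (Tue); June 2, 1948 (Wed).
2 of the 4 holidays fall on weekdays; the rest are weekends and were already excluded.
Business days: 33 − 2 = 31.

31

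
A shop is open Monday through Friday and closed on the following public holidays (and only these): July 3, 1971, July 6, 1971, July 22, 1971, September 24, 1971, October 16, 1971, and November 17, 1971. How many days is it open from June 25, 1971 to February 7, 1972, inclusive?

June 25, 1971 is a Friday.
The range spans 228 days (inclusive of both endpoints).
228 = 7 × 32 + 4, so there are 32 full weeks plus 4 extra days.
Each full week contributes 5 weekdays (Mon–Fri): 32 × 5 = 160.
The 4 extra days are Friday, Saturday, Sunday, Monday — 2 of them qualify.
Total: 160 + 2 = 162.
Holidays: July 3, 1971 (Sat); July 6, 1971 (Tue); July 22, 1971 (Thu); September 24, 1971 (Fri); October 16, 1971 (Sat); November 17, 1971 (Wed).
4 of the 6 holidays fall on weekdays; the rest are weekends and were already excluded.
Business days: 162 − 4 = 158.

158 working days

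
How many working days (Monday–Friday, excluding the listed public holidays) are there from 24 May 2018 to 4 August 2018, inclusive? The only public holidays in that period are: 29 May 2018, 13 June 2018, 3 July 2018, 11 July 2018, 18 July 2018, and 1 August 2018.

46 working days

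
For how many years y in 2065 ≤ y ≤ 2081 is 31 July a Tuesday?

2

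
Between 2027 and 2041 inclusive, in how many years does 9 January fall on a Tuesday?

2

Day of week of January 9 in each year:
2027: Sat, 2028: Sun, 2029: Tue ✓, 2030: Wed, 2031: Thu, 2032: Fri, 2033: Sun, 2034: Mon, 2035: Tue ✓, 2036: Wed, 2037: Fri, 2038: Sat, 2039: Sun, 2040: Mon, 2041: Wed
Tuesdays: 2029, 2035.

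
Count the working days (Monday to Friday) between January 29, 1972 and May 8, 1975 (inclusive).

854

January 29, 1972 is a Saturday.
From January 29, 1972 to May 8, 1975 is 1196 days inclusive.
1196 = 7 × 170 + 6, so there are 170 full weeks plus 6 extra days.
Each full week contributes 5 weekdays (Mon–Fri): 170 × 5 = 850.
The 6 extra days are Saturday, Sunday, Monday, Tuesday, Wednesday, Thursday — 4 of them qualify.
Total: 850 + 4 = 854.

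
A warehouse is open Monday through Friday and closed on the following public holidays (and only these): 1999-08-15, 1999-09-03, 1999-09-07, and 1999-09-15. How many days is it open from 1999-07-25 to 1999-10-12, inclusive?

1999-07-25 is a Sunday.
The range spans 80 days (inclusive of both endpoints).
80 = 7 × 11 + 3, so there are 11 full weeks plus 3 extra days.
Each full week contributes 5 weekdays (Mon–Fri): 11 × 5 = 55.
The 3 extra days are Sun, Mon, Tue — 2 of them qualify.
Total: 55 + 2 = 57.
Holidays: 1999-08-15 (Sun); 1999-09-03 (Fri); 1999-09-07 (Tue); 1999-09-15 (Wed).
3 of the 4 holidays fall on weekdays; the rest are weekends and were already excluded.
Business days: 57 − 3 = 54.

54 business days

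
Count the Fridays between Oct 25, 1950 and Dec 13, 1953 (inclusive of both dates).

Oct 25, 1950 is a Wednesday.
That's 1146 days from start to end, counting both.
1146 = 7 × 163 + 5, so there are 163 full weeks plus 5 extra days.
Each full week contributes one Friday: 163 so far.
The 5 extra days are Wednesday, Thursday, Friday, Saturday, Sunday — 1 of them qualifies.
Total: 163 + 1 = 164.

164 Fridays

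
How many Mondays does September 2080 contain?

5

September 1, 2080 is a Sunday.
The range spans 30 days (inclusive of both endpoints).
30 = 7 × 4 + 2, so there are 4 full weeks plus 2 extra days.
Each full week contributes one Monday: 4 so far.
The 2 extra days are Sun, Mon — 1 of them qualifies.
Total: 4 + 1 = 5.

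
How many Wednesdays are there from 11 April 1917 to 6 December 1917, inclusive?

35

11 April 1917 is a Wednesday.
From 11 April 1917 to 6 December 1917 is 240 days inclusive.
240 = 7 × 34 + 2, so there are 34 full weeks plus 2 extra days.
Each full week contributes one Wednesday: 34 so far.
The 2 extra days are Wednesday, Thursday — 1 of them qualifies.
Total: 34 + 1 = 35.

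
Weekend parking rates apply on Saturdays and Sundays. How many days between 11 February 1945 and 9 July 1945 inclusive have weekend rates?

11 February 1945 is a Sunday.
From 11 February 1945 to 9 July 1945 is 149 days inclusive.
149 = 7 × 21 + 2, so there are 21 full weeks plus 2 extra days.
Each full week contributes 2 weekend days (Sat, Sun): 21 × 2 = 42.
The 2 extra days are Sun, Mon — 1 of them qualifies.
Total: 42 + 1 = 43.

43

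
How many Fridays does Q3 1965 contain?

13

1965-07-01 is a Thursday.
The range spans 92 days (inclusive of both endpoints).
92 = 7 × 13 + 1, so there are 13 full weeks plus 1 extra day.
Each full week contributes one Friday: 13 so far.
The 1 extra day is Thu — none qualify.
Total: 13 + 0 = 13.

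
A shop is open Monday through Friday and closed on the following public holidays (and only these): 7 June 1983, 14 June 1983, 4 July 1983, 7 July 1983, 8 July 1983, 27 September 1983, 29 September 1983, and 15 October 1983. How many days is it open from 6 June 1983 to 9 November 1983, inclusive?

6 June 1983 is a Monday.
The range spans 157 days (inclusive of both endpoints).
157 = 7 × 22 + 3, so there are 22 full weeks plus 3 extra days.
Each full week contributes 5 weekdays (Mon–Fri): 22 × 5 = 110.
The 3 extra days are Mon, Tue, Wed — 3 of them qualify.
Total: 110 + 3 = 113.
Holidays: 7 June 1983 (Tue); 14 June 1983 (Tue); 4 July 1983 (Mon); 7 July 1983 (Thu); 8 July 1983 (Fri); 27 September 1983 (Tue); 29 September 1983 (Thu); 15 October 1983 (Sat).
7 of the 8 holidays fall on weekdays; the rest are weekends and were already excluded.
Business days: 113 − 7 = 106.

106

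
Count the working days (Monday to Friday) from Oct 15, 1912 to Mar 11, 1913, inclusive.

106

Oct 15, 1912 is a Tuesday.
From Oct 15, 1912 to Mar 11, 1913 is 148 days inclusive.
148 = 7 × 21 + 1, so there are 21 full weeks plus 1 extra day.
Each full week contributes 5 weekdays (Mon–Fri): 21 × 5 = 105.
The 1 extra day is Tuesday — 1 of them qualifies.
Total: 105 + 1 = 106.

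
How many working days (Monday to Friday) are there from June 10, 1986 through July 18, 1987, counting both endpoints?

289 weekdays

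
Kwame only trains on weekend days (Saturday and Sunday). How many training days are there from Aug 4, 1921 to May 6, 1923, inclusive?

184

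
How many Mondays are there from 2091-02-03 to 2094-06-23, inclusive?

177

2091-02-03 is a Saturday.
From 2091-02-03 to 2094-06-23 is 1237 days inclusive.
1237 = 7 × 176 + 5, so there are 176 full weeks plus 5 extra days.
Each full week contributes one Monday: 176 so far.
The 5 extra days are Saturday, Sunday, Monday, Tuesday, Wednesday — 1 of them qualifies.
Total: 176 + 1 = 177.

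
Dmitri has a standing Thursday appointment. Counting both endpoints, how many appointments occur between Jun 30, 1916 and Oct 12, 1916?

15 Thursdays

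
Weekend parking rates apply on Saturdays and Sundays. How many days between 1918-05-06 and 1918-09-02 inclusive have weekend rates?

34

1918-05-06 is a Monday.
The range spans 120 days (inclusive of both endpoints).
120 = 7 × 17 + 1, so there are 17 full weeks plus 1 extra day.
Each full week contributes 2 weekend days (Sat, Sun): 17 × 2 = 34.
The 1 extra day is Mon — none qualify.
Total: 34 + 0 = 34.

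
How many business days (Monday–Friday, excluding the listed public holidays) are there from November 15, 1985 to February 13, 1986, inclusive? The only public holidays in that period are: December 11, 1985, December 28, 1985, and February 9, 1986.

64 business days

November 15, 1985 is a Friday.
From November 15, 1985 to February 13, 1986 is 91 days inclusive.
91 = 7 × 13, so the span is exactly 13 full weeks.
Each full week contributes 5 weekdays (Mon–Fri): 13 × 5 = 65.
Holidays: December 11, 1985 (Wed); December 28, 1985 (Sat); February 9, 1986 (Sun).
1 of the 3 holidays fall on weekdays; the rest are weekends and were already excluded.
Business days: 65 − 1 = 64.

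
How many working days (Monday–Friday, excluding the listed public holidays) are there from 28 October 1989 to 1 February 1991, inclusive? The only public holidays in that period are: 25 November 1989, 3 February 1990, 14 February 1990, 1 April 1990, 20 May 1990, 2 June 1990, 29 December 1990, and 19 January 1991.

329 working days

28 October 1989 is a Saturday.
That's 462 days from start to end, counting both.
462 = 7 × 66, so the span is exactly 66 full weeks.
Each full week contributes 5 weekdays (Mon–Fri): 66 × 5 = 330.
Total: 330.
Holidays: 25 November 1989 (Sat); 3 February 1990 (Sat); 14 February 1990 (Wed); 1 April 1990 (Sun); 20 May 1990 (Sun); 2 June 1990 (Sat); 29 December 1990 (Sat); 19 January 1991 (Sat).
1 of the 8 holidays fall on weekdays; the rest are weekends and were already excluded.
Business days: 330 − 1 = 329.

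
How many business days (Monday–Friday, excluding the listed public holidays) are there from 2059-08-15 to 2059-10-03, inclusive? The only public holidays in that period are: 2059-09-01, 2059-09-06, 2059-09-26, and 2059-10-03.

33 business days

2059-08-15 is a Friday.
That's 50 days from start to end, counting both.
50 = 7 × 7 + 1, so there are 7 full weeks plus 1 extra day.
Each full week contributes 5 weekdays (Mon–Fri): 7 × 5 = 35.
The 1 extra day is Fri — 1 of them qualifies.
Total: 35 + 1 = 36.
Holidays: 2059-09-01 (Mon); 2059-09-06 (Sat); 2059-09-26 (Fri); 2059-10-03 (Fri).
3 of the 4 holidays fall on weekdays; the rest are weekends and were already excluded.
Business days: 36 − 3 = 33.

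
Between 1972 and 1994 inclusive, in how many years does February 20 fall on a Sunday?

Day of week of February 20 in each year:
1972: Sun ✓, 1973: Tue, 1974: Wed, 1975: Thu, 1976: Fri, 1977: Sun ✓, 1978: Mon, 1979: Tue, 1980: Wed, 1981: Fri, 1982: Sat, 1983: Sun ✓, 1984: Mon, 1985: Wed, 1986: Thu, 1987: Fri, 1988: Sat, 1989: Mon, 1990: Tue, 1991: Wed, 1992: Thu, 1993: Sat, 1994: Sun ✓
Sundays: 1972, 1977, 1983, 1994.

4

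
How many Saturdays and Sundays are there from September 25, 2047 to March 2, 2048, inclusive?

46

September 25, 2047 is a Wednesday.
From September 25, 2047 to March 2, 2048 is 160 days inclusive.
160 = 7 × 22 + 6, so there are 22 full weeks plus 6 extra days.
Each full week contributes 2 weekend days (Sat, Sun): 22 × 2 = 44.
The 6 extra days are Wed, Thu, Fri, Sat, Sun, Mon — 2 of them qualify.
Total: 44 + 2 = 46.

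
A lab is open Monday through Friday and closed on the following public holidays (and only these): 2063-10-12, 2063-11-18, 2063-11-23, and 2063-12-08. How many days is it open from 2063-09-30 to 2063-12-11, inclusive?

2063-09-30 is a Sunday.
From 2063-09-30 to 2063-12-11 is 73 days inclusive.
73 = 7 × 10 + 3, so there are 10 full weeks plus 3 extra days.
Each full week contributes 5 weekdays (Mon–Fri): 10 × 5 = 50.
The 3 extra days are Sun, Mon, Tue — 2 of them qualify.
Total: 50 + 2 = 52.
Holidays: 2063-10-12 (Fri); 2063-11-18 (Sun); 2063-11-23 (Fri); 2063-12-08 (Sat).
2 of the 4 holidays fall on weekdays; the rest are weekends and were already excluded.
Business days: 52 − 2 = 50.

50 working days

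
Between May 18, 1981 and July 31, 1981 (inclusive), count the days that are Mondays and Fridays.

May 18, 1981 is a Monday.
From May 18, 1981 to July 31, 1981 is 75 days inclusive.
75 = 7 × 10 + 5, so there are 10 full weeks plus 5 extra days.
Each full week contributes 2 days from the set (Mon, Fri): 10 × 2 = 20.
The 5 extra days are Monday, Tuesday, Wednesday, Thursday, Friday — 2 of them qualify.
Total: 20 + 2 = 22.

22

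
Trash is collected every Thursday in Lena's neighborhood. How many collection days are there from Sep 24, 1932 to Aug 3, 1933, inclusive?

45

Sep 24, 1932 is a Saturday.
From Sep 24, 1932 to Aug 3, 1933 is 314 days inclusive.
314 = 7 × 44 + 6, so there are 44 full weeks plus 6 extra days.
Each full week contributes one Thursday: 44 so far.
The 6 extra days are Sat, Sun, Mon, Tue, Wed, Thu — 1 of them qualifies.
Total: 44 + 1 = 45.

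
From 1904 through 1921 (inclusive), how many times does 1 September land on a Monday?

2

Day of week of September 1 in each year:
1904: Thu, 1905: Fri, 1906: Sat, 1907: Sun, 1908: Tue, 1909: Wed, 1910: Thu, 1911: Fri, 1912: Sun, 1913: Mon ✓, 1914: Tue, 1915: Wed, 1916: Fri, 1917: Sat, 1918: Sun, 1919: Mon ✓, 1920: Wed, 1921: Thu
Mondays: 1913, 1919.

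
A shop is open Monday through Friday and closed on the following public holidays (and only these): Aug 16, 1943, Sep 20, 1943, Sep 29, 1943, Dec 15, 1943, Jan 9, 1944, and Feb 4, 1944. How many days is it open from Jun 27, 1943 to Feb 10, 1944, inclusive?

159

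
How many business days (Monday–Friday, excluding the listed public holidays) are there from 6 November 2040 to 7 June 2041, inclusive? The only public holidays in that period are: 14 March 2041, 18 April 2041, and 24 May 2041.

6 November 2040 is a Tuesday.
The range spans 214 days (inclusive of both endpoints).
214 = 7 × 30 + 4, so there are 30 full weeks plus 4 extra days.
Each full week contributes 5 weekdays (Mon–Fri): 30 × 5 = 150.
The 4 extra days are Tue, Wed, Thu, Fri — 4 of them qualify.
Total: 150 + 4 = 154.
Holidays: 14 March 2041 (Thu); 18 April 2041 (Thu); 24 May 2041 (Fri).
All 3 holidays fall on weekdays, so subtract 3.
Business days: 154 − 3 = 151.

151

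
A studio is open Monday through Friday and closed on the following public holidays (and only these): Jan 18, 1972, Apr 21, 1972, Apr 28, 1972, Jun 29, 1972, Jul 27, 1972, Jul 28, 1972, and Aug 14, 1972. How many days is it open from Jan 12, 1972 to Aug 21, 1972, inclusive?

152

Jan 12, 1972 is a Wednesday.
The range spans 223 days (inclusive of both endpoints).
223 = 7 × 31 + 6, so there are 31 full weeks plus 6 extra days.
Each full week contributes 5 weekdays (Mon–Fri): 31 × 5 = 155.
The 6 extra days are Wed, Thu, Fri, Sat, Sun, Mon — 4 of them qualify.
Total: 155 + 4 = 159.
Holidays: Jan 18, 1972 (Tue); Apr 21, 1972 (Fri); Apr 28, 1972 (Fri); Jun 29, 1972 (Thu); Jul 27, 1972 (Thu); Jul 28, 1972 (Fri); Aug 14, 1972 (Mon).
All 7 holidays fall on weekdays, so subtract 7.
Business days: 159 − 7 = 152.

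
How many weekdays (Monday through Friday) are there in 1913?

January 1, 1913 is a Wednesday.
That's 365 days from start to end, counting both.
365 = 7 × 52 + 1, so there are 52 full weeks plus 1 extra day.
Each full week contributes 5 weekdays (Mon–Fri): 52 × 5 = 260.
The 1 extra day is Wednesday — 1 of them qualifies.
Total: 260 + 1 = 261.

261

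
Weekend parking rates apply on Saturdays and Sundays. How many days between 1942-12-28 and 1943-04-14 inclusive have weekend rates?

30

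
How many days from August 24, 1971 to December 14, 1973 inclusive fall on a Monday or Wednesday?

241

August 24, 1971 is a Tuesday.
From August 24, 1971 to December 14, 1973 is 844 days inclusive.
844 = 7 × 120 + 4, so there are 120 full weeks plus 4 extra days.
Each full week contributes 2 days from the set (Mon, Wed): 120 × 2 = 240.
The 4 extra days are Tue, Wed, Thu, Fri — 1 of them qualifies.
Total: 240 + 1 = 241.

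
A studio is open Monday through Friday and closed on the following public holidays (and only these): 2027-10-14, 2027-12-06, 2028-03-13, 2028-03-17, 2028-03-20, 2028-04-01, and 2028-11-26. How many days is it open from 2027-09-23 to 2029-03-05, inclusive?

2027-09-23 is a Thursday.
The range spans 530 days (inclusive of both endpoints).
530 = 7 × 75 + 5, so there are 75 full weeks plus 5 extra days.
Each full week contributes 5 weekdays (Mon–Fri): 75 × 5 = 375.
The 5 extra days are Thu, Fri, Sat, Sun, Mon — 3 of them qualify.
Total: 375 + 3 = 378.
Holidays: 2027-10-14 (Thu); 2027-12-06 (Mon); 2028-03-13 (Mon); 2028-03-17 (Fri); 2028-03-20 (Mon); 2028-04-01 (Sat); 2028-11-26 (Sun).
5 of the 7 holidays fall on weekdays; the rest are weekends and were already excluded.
Business days: 378 − 5 = 373.

373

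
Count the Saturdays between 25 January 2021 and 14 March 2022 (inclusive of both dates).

59

25 January 2021 is a Monday.
That's 414 days from start to end, counting both.
414 = 7 × 59 + 1, so there are 59 full weeks plus 1 extra day.
Each full week contributes one Saturday: 59 so far.
The 1 extra day is Mon — none qualify.
Total: 59 + 0 = 59.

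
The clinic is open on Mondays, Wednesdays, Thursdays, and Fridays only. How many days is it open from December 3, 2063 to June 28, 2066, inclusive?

537

December 3, 2063 is a Monday.
That's 939 days from start to end, counting both.
939 = 7 × 134 + 1, so there are 134 full weeks plus 1 extra day.
Each full week contributes 4 days from the set (Mon, Wed, Thu, Fri): 134 × 4 = 536.
The 1 extra day is Monday — 1 of them qualifies.
Total: 536 + 1 = 537.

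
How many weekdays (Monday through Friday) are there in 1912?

1912-01-01 is a Monday.
That's 366 days from start to end, counting both.
366 = 7 × 52 + 2, so there are 52 full weeks plus 2 extra days.
Each full week contributes 5 weekdays (Mon–Fri): 52 × 5 = 260.
The 2 extra days are Mon, Tue — 2 of them qualify.
Total: 260 + 2 = 262.

262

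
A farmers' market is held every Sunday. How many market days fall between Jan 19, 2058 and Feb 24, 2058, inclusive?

6

Jan 19, 2058 is a Saturday.
The range spans 37 days (inclusive of both endpoints).
37 = 7 × 5 + 2, so there are 5 full weeks plus 2 extra days.
Each full week contributes one Sunday: 5 so far.
The 2 extra days are Saturday, Sunday — 1 of them qualifies.
Total: 5 + 1 = 6.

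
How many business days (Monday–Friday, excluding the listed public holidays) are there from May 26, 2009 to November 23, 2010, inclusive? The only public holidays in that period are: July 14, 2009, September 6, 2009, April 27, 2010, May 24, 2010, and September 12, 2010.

May 26, 2009 is a Tuesday.
That's 547 days from start to end, counting both.
547 = 7 × 78 + 1, so there are 78 full weeks plus 1 extra day.
Each full week contributes 5 weekdays (Mon–Fri): 78 × 5 = 390.
The 1 extra day is Tue — 1 of them qualifies.
Total: 390 + 1 = 391.
Holidays: July 14, 2009 (Tue); September 6, 2009 (Sun); April 27, 2010 (Tue); May 24, 2010 (Mon); September 12, 2010 (Sun).
3 of the 5 holidays fall on weekdays; the rest are weekends and were already excluded.
Business days: 391 − 3 = 388.

388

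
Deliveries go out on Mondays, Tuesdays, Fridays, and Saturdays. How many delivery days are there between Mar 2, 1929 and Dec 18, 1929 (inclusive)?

167

Mar 2, 1929 is a Saturday.
From Mar 2, 1929 to Dec 18, 1929 is 292 days inclusive.
292 = 7 × 41 + 5, so there are 41 full weeks plus 5 extra days.
Each full week contributes 4 days from the set (Mon, Tue, Fri, Sat): 41 × 4 = 164.
The 5 extra days are Sat, Sun, Mon, Tue, Wed — 3 of them qualify.
Total: 164 + 3 = 167.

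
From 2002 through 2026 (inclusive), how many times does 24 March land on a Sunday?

4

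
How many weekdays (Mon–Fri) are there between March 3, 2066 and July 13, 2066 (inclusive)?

95

March 3, 2066 is a Wednesday.
That's 133 days from start to end, counting both.
133 = 7 × 19, so the span is exactly 19 full weeks.
Each full week contributes 5 weekdays (Mon–Fri): 19 × 5 = 95.
Total: 95.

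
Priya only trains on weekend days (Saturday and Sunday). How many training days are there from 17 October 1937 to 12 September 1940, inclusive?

303

17 October 1937 is a Sunday.
The range spans 1062 days (inclusive of both endpoints).
1062 = 7 × 151 + 5, so there are 151 full weeks plus 5 extra days.
Each full week contributes 2 weekend days (Sat, Sun): 151 × 2 = 302.
The 5 extra days are Sunday, Monday, Tuesday, Wednesday, Thursday — 1 of them qualifies.
Total: 302 + 1 = 303.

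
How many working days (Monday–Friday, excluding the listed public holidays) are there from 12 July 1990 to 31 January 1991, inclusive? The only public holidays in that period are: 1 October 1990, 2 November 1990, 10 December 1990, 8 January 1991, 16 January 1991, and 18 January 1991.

12 July 1990 is a Thursday.
That's 204 days from start to end, counting both.
204 = 7 × 29 + 1, so there are 29 full weeks plus 1 extra day.
Each full week contributes 5 weekdays (Mon–Fri): 29 × 5 = 145.
The 1 extra day is Thursday — 1 of them qualifies.
Total: 145 + 1 = 146.
Holidays: 1 October 1990 (Mon); 2 November 1990 (Fri); 10 December 1990 (Mon); 8 January 1991 (Tue); 16 January 1991 (Wed); 18 January 1991 (Fri).
All 6 holidays fall on weekdays, so subtract 6.
Business days: 146 − 6 = 140.

140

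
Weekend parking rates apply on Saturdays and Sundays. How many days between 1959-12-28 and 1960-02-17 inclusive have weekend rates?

1959-12-28 is a Monday.
The range spans 52 days (inclusive of both endpoints).
52 = 7 × 7 + 3, so there are 7 full weeks plus 3 extra days.
Each full week contributes 2 weekend days (Sat, Sun): 7 × 2 = 14.
The 3 extra days are Mon, Tue, Wed — none qualify.
Total: 14 + 0 = 14.

14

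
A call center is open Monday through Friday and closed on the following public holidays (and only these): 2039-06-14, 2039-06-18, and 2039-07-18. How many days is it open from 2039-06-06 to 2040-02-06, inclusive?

2039-06-06 is a Monday.
The range spans 246 days (inclusive of both endpoints).
246 = 7 × 35 + 1, so there are 35 full weeks plus 1 extra day.
Each full week contributes 5 weekdays (Mon–Fri): 35 × 5 = 175.
The 1 extra day is Monday — 1 of them qualifies.
Total: 175 + 1 = 176.
Holidays: 2039-06-14 (Tue); 2039-06-18 (Sat); 2039-07-18 (Mon).
2 of the 3 holidays fall on weekdays; the rest are weekends and were already excluded.
Business days: 176 − 2 = 174.

174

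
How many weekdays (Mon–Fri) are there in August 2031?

21

August 1, 2031 is a Friday.
That's 31 days from start to end, counting both.
31 = 7 × 4 + 3, so there are 4 full weeks plus 3 extra days.
Each full week contributes 5 weekdays (Mon–Fri): 4 × 5 = 20.
The 3 extra days are Friday, Saturday, Sunday — 1 of them qualifies.
Total: 20 + 1 = 21.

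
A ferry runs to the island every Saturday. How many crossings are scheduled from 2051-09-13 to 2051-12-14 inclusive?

2051-09-13 is a Wednesday.
From 2051-09-13 to 2051-12-14 is 93 days inclusive.
93 = 7 × 13 + 2, so there are 13 full weeks plus 2 extra days.
Each full week contributes one Saturday: 13 so far.
The 2 extra days are Wed, Thu — none qualify.
Total: 13 + 0 = 13.

13 Saturdays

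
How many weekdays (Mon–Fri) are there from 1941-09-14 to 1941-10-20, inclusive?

1941-09-14 is a Sunday.
That's 37 days from start to end, counting both.
37 = 7 × 5 + 2, so there are 5 full weeks plus 2 extra days.
Each full week contributes 5 weekdays (Mon–Fri): 5 × 5 = 25.
The 2 extra days are Sun, Mon — 1 of them qualifies.
Total: 25 + 1 = 26.

26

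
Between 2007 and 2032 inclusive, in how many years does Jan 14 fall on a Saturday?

3

Day of week of January 14 in each year:
2007: Sun, 2008: Mon, 2009: Wed, 2010: Thu, 2011: Fri, 2012: Sat ✓, 2013: Mon, 2014: Tue, 2015: Wed, 2016: Thu, 2017: Sat ✓, 2018: Sun, 2019: Mon, 2020: Tue, 2021: Thu, 2022: Fri, 2023: Sat ✓, 2024: Sun, 2025: Tue, 2026: Wed, 2027: Thu, 2028: Fri, 2029: Sun, 2030: Mon, 2031: Tue, 2032: Wed
Saturdays: 2012, 2017, 2023.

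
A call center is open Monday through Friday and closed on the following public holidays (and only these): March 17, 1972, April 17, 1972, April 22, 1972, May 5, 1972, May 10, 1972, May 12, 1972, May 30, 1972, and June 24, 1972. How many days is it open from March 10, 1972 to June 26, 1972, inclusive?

71

March 10, 1972 is a Friday.
The range spans 109 days (inclusive of both endpoints).
109 = 7 × 15 + 4, so there are 15 full weeks plus 4 extra days.
Each full week contributes 5 weekdays (Mon–Fri): 15 × 5 = 75.
The 4 extra days are Fri, Sat, Sun, Mon — 2 of them qualify.
Total: 75 + 2 = 77.
Holidays: March 17, 1972 (Fri); April 17, 1972 (Mon); April 22, 1972 (Sat); May 5, 1972 (Fri); May 10, 1972 (Wed); May 12, 1972 (Fri); May 30, 1972 (Tue); June 24, 1972 (Sat).
6 of the 8 holidays fall on weekdays; the rest are weekends and were already excluded.
Business days: 77 − 6 = 71.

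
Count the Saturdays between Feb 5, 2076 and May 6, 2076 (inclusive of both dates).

Feb 5, 2076 is a Wednesday.
The range spans 92 days (inclusive of both endpoints).
92 = 7 × 13 + 1, so there are 13 full weeks plus 1 extra day.
Each full week contributes one Saturday: 13 so far.
The 1 extra day is Wednesday — none qualify.
Total: 13 + 0 = 13.

13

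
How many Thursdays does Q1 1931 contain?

13

Jan 1, 1931 is a Thursday.
That's 90 days from start to end, counting both.
90 = 7 × 12 + 6, so there are 12 full weeks plus 6 extra days.
Each full week contributes one Thursday: 12 so far.
The 6 extra days are Thursday, Friday, Saturday, Sunday, Monday, Tuesday — 1 of them qualifies.
Total: 12 + 1 = 13.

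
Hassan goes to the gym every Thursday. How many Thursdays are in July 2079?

4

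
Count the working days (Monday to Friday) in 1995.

260

January 1, 1995 is a Sunday.
That's 365 days from start to end, counting both.
365 = 7 × 52 + 1, so there are 52 full weeks plus 1 extra day.
Each full week contributes 5 weekdays (Mon–Fri): 52 × 5 = 260.
The 1 extra day is Sunday — none qualify.
Total: 260 + 0 = 260.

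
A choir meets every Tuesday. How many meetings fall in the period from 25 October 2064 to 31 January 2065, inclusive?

14

25 October 2064 is a Saturday.
The range spans 99 days (inclusive of both endpoints).
99 = 7 × 14 + 1, so there are 14 full weeks plus 1 extra day.
Each full week contributes one Tuesday: 14 so far.
The 1 extra day is Saturday — none qualify.
Total: 14 + 0 = 14.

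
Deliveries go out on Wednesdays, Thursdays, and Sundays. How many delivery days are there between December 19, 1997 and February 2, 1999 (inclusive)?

175

December 19, 1997 is a Friday.
That's 411 days from start to end, counting both.
411 = 7 × 58 + 5, so there are 58 full weeks plus 5 extra days.
Each full week contributes 3 days from the set (Wed, Thu, Sun): 58 × 3 = 174.
The 5 extra days are Friday, Saturday, Sunday, Monday, Tuesday — 1 of them qualifies.
Total: 174 + 1 = 175.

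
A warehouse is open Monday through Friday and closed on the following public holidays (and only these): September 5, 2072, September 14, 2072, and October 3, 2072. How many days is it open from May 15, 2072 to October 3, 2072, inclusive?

98

May 15, 2072 is a Sunday.
From May 15, 2072 to October 3, 2072 is 142 days inclusive.
142 = 7 × 20 + 2, so there are 20 full weeks plus 2 extra days.
Each full week contributes 5 weekdays (Mon–Fri): 20 × 5 = 100.
The 2 extra days are Sun, Mon — 1 of them qualifies.
Total: 100 + 1 = 101.
Holidays: September 5, 2072 (Mon); September 14, 2072 (Wed); October 3, 2072 (Mon).
All 3 holidays fall on weekdays, so subtract 3.
Business days: 101 − 3 = 98.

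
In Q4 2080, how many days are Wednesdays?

13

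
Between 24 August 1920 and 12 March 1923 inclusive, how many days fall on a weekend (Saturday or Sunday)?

24 August 1920 is a Tuesday.
From 24 August 1920 to 12 March 1923 is 931 days inclusive.
931 = 7 × 133, so the span is exactly 133 full weeks.
Each full week contributes 2 weekend days (Sat, Sun): 133 × 2 = 266.

266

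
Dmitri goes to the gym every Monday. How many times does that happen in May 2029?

4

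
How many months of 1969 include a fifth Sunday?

4

A month has five Sundays exactly when Sunday falls within its first (length − 28) days.
Jan: 31 days, starts Wed → 5 of Wed, Thu, Fri
Feb: 28 days, starts Sat → 5 of (none)
Mar: 31 days, starts Sat → 5 of Sat, Sun, Mon ✓
Apr: 30 days, starts Tue → 5 of Tue, Wed
May: 31 days, starts Thu → 5 of Thu, Fri, Sat
Jun: 30 days, starts Sun → 5 of Sun, Mon ✓
Jul: 31 days, starts Tue → 5 of Tue, Wed, Thu
Aug: 31 days, starts Fri → 5 of Fri, Sat, Sun ✓
Sep: 30 days, starts Mon → 5 of Mon, Tue
Oct: 31 days, starts Wed → 5 of Wed, Thu, Fri
Nov: 30 days, starts Sat → 5 of Sat, Sun ✓
Dec: 31 days, starts Mon → 5 of Mon, Tue, Wed
Months with five Sundays: Mar, Jun, Aug, Nov.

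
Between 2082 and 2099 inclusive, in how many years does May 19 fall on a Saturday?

3

Day of week of May 19 in each year:
2082: Tue, 2083: Wed, 2084: Fri, 2085: Sat ✓, 2086: Sun, 2087: Mon, 2088: Wed, 2089: Thu, 2090: Fri, 2091: Sat ✓, 2092: Mon, 2093: Tue, 2094: Wed, 2095: Thu, 2096: Sat ✓, 2097: Sun, 2098: Mon, 2099: Tue
Saturdays: 2085, 2091, 2096.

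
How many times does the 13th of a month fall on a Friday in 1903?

3

The 13th falls on a Friday when the month's 13th has weekday Fri.
Jan 13 is Tue; Feb 13 is Fri ✓; Mar 13 is Fri ✓; Apr 13 is Mon; May 13 is Wed; Jun 13 is Sat; Jul 13 is Mon; Aug 13 is Thu; Sep 13 is Sun; Oct 13 is Tue; Nov 13 is Fri ✓; Dec 13 is Sun.
Friday the 13ths: Feb, Mar, Nov.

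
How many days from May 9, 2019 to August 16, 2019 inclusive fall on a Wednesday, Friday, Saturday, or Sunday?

57

May 9, 2019 is a Thursday.
The range spans 100 days (inclusive of both endpoints).
100 = 7 × 14 + 2, so there are 14 full weeks plus 2 extra days.
Each full week contributes 4 days from the set (Wed, Fri, Sat, Sun): 14 × 4 = 56.
The 2 extra days are Thu, Fri — 1 of them qualifies.
Total: 56 + 1 = 57.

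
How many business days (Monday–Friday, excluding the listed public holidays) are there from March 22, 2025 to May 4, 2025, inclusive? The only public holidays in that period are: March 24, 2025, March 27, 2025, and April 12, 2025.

March 22, 2025 is a Saturday.
The range spans 44 days (inclusive of both endpoints).
44 = 7 × 6 + 2, so there are 6 full weeks plus 2 extra days.
Each full week contributes 5 weekdays (Mon–Fri): 6 × 5 = 30.
The 2 extra days are Saturday, Sunday — none qualify.
Total: 30 + 0 = 30.
Holidays: March 24, 2025 (Mon); March 27, 2025 (Thu); April 12, 2025 (Sat).
2 of the 3 holidays fall on weekdays; the rest are weekends and were already excluded.
Business days: 30 − 2 = 28.

28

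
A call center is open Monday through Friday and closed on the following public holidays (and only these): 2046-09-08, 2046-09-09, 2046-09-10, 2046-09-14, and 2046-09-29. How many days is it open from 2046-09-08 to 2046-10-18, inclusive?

27 working days

2046-09-08 is a Saturday.
From 2046-09-08 to 2046-10-18 is 41 days inclusive.
41 = 7 × 5 + 6, so there are 5 full weeks plus 6 extra days.
Each full week contributes 5 weekdays (Mon–Fri): 5 × 5 = 25.
The 6 extra days are Saturday, Sunday, Monday, Tuesday, Wednesday, Thursday — 4 of them qualify.
Total: 25 + 4 = 29.
Holidays: 2046-09-08 (Sat); 2046-09-09 (Sun); 2046-09-10 (Mon); 2046-09-14 (Fri); 2046-09-29 (Sat).
2 of the 5 holidays fall on weekdays; the rest are weekends and were already excluded.
Business days: 29 − 2 = 27.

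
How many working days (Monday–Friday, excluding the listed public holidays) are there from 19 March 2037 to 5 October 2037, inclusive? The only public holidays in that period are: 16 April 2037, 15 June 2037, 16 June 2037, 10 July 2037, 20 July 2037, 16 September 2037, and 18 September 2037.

19 March 2037 is a Thursday.
From 19 March 2037 to 5 October 2037 is 201 days inclusive.
201 = 7 × 28 + 5, so there are 28 full weeks plus 5 extra days.
Each full week contributes 5 weekdays (Mon–Fri): 28 × 5 = 140.
The 5 extra days are Thursday, Friday, Saturday, Sunday, Monday — 3 of them qualify.
Total: 140 + 3 = 143.
Holidays: 16 April 2037 (Thu); 15 June 2037 (Mon); 16 June 2037 (Tue); 10 July 2037 (Fri); 20 July 2037 (Mon); 16 September 2037 (Wed); 18 September 2037 (Fri).
All 7 holidays fall on weekdays, so subtract 7.
Business days: 143 − 7 = 136.

136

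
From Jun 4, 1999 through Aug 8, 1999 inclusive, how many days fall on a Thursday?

Jun 4, 1999 is a Friday.
That's 66 days from start to end, counting both.
66 = 7 × 9 + 3, so there are 9 full weeks plus 3 extra days.
Each full week contributes one Thursday: 9 so far.
The 3 extra days are Friday, Saturday, Sunday — none qualify.
Total: 9 + 0 = 9.

9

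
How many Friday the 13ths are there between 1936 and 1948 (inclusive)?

21

Friday-the-13ths by year:
1936: Mar, Nov
1937: Aug
1938: May
1939: Jan, Oct
1940: Sep, Dec
1941: Jun
1942: Feb, Mar, Nov
1943: Aug
1944: Oct
1945: Apr, Jul
1946: Sep, Dec
1947: Jun
1948: Feb, Aug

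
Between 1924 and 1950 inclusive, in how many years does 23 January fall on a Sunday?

4

Day of week of January 23 in each year:
1924: Wed, 1925: Fri, 1926: Sat, 1927: Sun ✓, 1928: Mon, 1929: Wed, 1930: Thu, 1931: Fri, 1932: Sat, 1933: Mon, 1934: Tue, 1935: Wed, 1936: Thu, 1937: Sat, 1938: Sun ✓, 1939: Mon, 1940: Tue, 1941: Thu, 1942: Fri, 1943: Sat, 1944: Sun ✓, 1945: Tue, 1946: Wed, 1947: Thu, 1948: Fri, 1949: Sun ✓, 1950: Mon
Sundays: 1927, 1938, 1944, 1949.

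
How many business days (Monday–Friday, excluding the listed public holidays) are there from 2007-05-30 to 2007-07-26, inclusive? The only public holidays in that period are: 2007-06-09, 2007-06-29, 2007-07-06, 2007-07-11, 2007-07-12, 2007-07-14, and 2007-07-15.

2007-05-30 is a Wednesday.
That's 58 days from start to end, counting both.
58 = 7 × 8 + 2, so there are 8 full weeks plus 2 extra days.
Each full week contributes 5 weekdays (Mon–Fri): 8 × 5 = 40.
The 2 extra days are Wed, Thu — 2 of them qualify.
Total: 40 + 2 = 42.
Holidays: 2007-06-09 (Sat); 2007-06-29 (Fri); 2007-07-06 (Fri); 2007-07-11 (Wed); 2007-07-12 (Thu); 2007-07-14 (Sat); 2007-07-15 (Sun).
4 of the 7 holidays fall on weekdays; the rest are weekends and were already excluded.
Business days: 42 − 4 = 38.

38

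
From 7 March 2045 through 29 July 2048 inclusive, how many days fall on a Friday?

7 March 2045 is a Tuesday.
From 7 March 2045 to 29 July 2048 is 1241 days inclusive.
1241 = 7 × 177 + 2, so there are 177 full weeks plus 2 extra days.
Each full week contributes one Friday: 177 so far.
The 2 extra days are Tuesday, Wednesday — none qualify.
Total: 177 + 0 = 177.

177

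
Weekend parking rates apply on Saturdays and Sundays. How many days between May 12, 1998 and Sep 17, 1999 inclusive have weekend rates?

140

May 12, 1998 is a Tuesday.
The range spans 494 days (inclusive of both endpoints).
494 = 7 × 70 + 4, so there are 70 full weeks plus 4 extra days.
Each full week contributes 2 weekend days (Sat, Sun): 70 × 2 = 140.
The 4 extra days are Tuesday, Wednesday, Thursday, Friday — none qualify.
Total: 140 + 0 = 140.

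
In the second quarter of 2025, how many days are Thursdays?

13

April 1, 2025 is a Tuesday.
That's 91 days from start to end, counting both.
91 = 7 × 13, so the span is exactly 13 full weeks.
Each full week contributes one Thursday: 13 so far.
Total: 13.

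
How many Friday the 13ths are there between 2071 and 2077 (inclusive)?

13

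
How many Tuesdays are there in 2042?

1 January 2042 is a Wednesday.
That's 365 days from start to end, counting both.
365 = 7 × 52 + 1, so there are 52 full weeks plus 1 extra day.
Each full week contributes one Tuesday: 52 so far.
The 1 extra day is Wed — none qualify.
Total: 52 + 0 = 52.

52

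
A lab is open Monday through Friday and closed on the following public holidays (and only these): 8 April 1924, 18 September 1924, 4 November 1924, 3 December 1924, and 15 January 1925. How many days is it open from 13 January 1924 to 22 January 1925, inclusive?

13 January 1924 is a Sunday.
From 13 January 1924 to 22 January 1925 is 376 days inclusive.
376 = 7 × 53 + 5, so there are 53 full weeks plus 5 extra days.
Each full week contributes 5 weekdays (Mon–Fri): 53 × 5 = 265.
The 5 extra days are Sun, Mon, Tue, Wed, Thu — 4 of them qualify.
Total: 265 + 4 = 269.
Holidays: 8 April 1924 (Tue); 18 September 1924 (Thu); 4 November 1924 (Tue); 3 December 1924 (Wed); 15 January 1925 (Thu).
All 5 holidays fall on weekdays, so subtract 5.
Business days: 269 − 5 = 264.

264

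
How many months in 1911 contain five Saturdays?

4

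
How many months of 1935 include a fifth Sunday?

4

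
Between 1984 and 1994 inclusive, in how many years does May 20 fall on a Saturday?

Day of week of May 20 in each year:
1984: Sun, 1985: Mon, 1986: Tue, 1987: Wed, 1988: Fri, 1989: Sat ✓, 1990: Sun, 1991: Mon, 1992: Wed, 1993: Thu, 1994: Fri
Saturdays: 1989.

1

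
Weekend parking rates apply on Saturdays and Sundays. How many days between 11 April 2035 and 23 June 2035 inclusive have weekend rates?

21

11 April 2035 is a Wednesday.
The range spans 74 days (inclusive of both endpoints).
74 = 7 × 10 + 4, so there are 10 full weeks plus 4 extra days.
Each full week contributes 2 weekend days (Sat, Sun): 10 × 2 = 20.
The 4 extra days are Wednesday, Thursday, Friday, Saturday — 1 of them qualifies.
Total: 20 + 1 = 21.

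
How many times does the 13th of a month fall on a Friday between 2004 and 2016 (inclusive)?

23

Friday-the-13ths by year:
2004: Feb, Aug
2005: May
2006: Jan, Oct
2007: Apr, Jul
2008: Jun
2009: Feb, Mar, Nov
2010: Aug
2011: May
2012: Jan, Apr, Jul
2013: Sep, Dec
2014: Jun
2015: Feb, Mar, Nov
2016: May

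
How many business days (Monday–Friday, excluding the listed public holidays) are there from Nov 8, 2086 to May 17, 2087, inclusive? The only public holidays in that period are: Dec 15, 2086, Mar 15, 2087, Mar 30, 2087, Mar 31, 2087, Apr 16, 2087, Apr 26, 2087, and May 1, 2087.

Nov 8, 2086 is a Friday.
The range spans 191 days (inclusive of both endpoints).
191 = 7 × 27 + 2, so there are 27 full weeks plus 2 extra days.
Each full week contributes 5 weekdays (Mon–Fri): 27 × 5 = 135.
The 2 extra days are Friday, Saturday — 1 of them qualifies.
Total: 135 + 1 = 136.
Holidays: Dec 15, 2086 (Sun); Mar 15, 2087 (Sat); Mar 30, 2087 (Sun); Mar 31, 2087 (Mon); Apr 16, 2087 (Wed); Apr 26, 2087 (Sat); May 1, 2087 (Thu).
3 of the 7 holidays fall on weekdays; the rest are weekends and were already excluded.
Business days: 136 − 3 = 133.

133 business days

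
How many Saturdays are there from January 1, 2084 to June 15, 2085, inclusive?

76 Saturdays

January 1, 2084 is a Saturday.
From January 1, 2084 to June 15, 2085 is 532 days inclusive.
532 = 7 × 76, so the span is exactly 76 full weeks.
Each full week contributes one Saturday: 76 so far.
Total: 76.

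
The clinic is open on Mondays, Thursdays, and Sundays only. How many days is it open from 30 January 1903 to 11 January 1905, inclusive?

30 January 1903 is a Friday.
The range spans 713 days (inclusive of both endpoints).
713 = 7 × 101 + 6, so there are 101 full weeks plus 6 extra days.
Each full week contributes 3 days from the set (Mon, Thu, Sun): 101 × 3 = 303.
The 6 extra days are Friday, Saturday, Sunday, Monday, Tuesday, Wednesday — 2 of them qualify.
Total: 303 + 2 = 305.

305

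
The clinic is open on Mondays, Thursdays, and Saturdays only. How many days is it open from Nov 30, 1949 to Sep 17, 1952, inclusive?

438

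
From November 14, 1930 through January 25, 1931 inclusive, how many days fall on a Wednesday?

November 14, 1930 is a Friday.
The range spans 73 days (inclusive of both endpoints).
73 = 7 × 10 + 3, so there are 10 full weeks plus 3 extra days.
Each full week contributes one Wednesday: 10 so far.
The 3 extra days are Friday, Saturday, Sunday — none qualify.
Total: 10 + 0 = 10.

10 Wednesdays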